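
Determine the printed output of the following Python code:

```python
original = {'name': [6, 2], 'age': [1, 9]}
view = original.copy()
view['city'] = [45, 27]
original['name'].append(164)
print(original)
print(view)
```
{'name': [6, 2, 164], 'age': [1, 9]}
{'name': [6, 2, 164], 'age': [1, 9], 'city': [45, 27]}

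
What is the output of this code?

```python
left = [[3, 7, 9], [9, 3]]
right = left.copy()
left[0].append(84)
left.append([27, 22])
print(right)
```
[[3, 7, 9, 84], [9, 3]]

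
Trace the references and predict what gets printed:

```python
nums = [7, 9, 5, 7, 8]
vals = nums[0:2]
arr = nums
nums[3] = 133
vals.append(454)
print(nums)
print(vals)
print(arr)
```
[7, 9, 5, 133, 8]
[7, 9, 454]
[7, 9, 5, 133, 8]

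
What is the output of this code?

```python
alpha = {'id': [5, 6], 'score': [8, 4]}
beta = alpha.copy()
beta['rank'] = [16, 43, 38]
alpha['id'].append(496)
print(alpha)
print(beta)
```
{'id': [5, 6, 496], 'score': [8, 4]}
{'id': [5, 6, 496], 'score': [8, 4], 'rank': [16, 43, 38]}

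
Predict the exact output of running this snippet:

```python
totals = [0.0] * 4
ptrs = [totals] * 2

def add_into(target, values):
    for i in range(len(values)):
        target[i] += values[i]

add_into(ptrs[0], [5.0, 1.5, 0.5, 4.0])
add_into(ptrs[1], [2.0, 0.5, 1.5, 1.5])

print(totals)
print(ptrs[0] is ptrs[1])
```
[7.0, 2.0, 2.0, 5.5]
True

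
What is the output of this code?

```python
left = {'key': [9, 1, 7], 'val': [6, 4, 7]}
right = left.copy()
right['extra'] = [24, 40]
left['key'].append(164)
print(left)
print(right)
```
{'key': [9, 1, 7, 164], 'val': [6, 4, 7]}
{'key': [9, 1, 7, 164], 'val': [6, 4, 7], 'extra': [24, 40]}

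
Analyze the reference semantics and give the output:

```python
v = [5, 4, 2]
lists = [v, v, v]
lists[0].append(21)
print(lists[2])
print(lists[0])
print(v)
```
[5, 4, 2, 21]
[5, 4, 2, 21]
[5, 4, 2, 21]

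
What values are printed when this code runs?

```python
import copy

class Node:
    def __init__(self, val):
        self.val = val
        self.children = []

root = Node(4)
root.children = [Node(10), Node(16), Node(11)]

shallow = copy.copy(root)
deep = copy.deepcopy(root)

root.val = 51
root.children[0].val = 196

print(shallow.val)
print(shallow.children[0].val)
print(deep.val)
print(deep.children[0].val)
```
4
196
4
10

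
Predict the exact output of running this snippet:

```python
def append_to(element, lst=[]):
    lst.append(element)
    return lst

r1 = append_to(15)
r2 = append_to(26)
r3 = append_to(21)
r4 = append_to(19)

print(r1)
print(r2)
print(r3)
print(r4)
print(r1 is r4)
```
[15, 26, 21, 19]
[15, 26, 21, 19]
[15, 26, 21, 19]
[15, 26, 21, 19]
True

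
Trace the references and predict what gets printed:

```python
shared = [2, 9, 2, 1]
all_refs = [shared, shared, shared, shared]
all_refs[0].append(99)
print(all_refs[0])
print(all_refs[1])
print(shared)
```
[2, 9, 2, 1, 99]
[2, 9, 2, 1, 99]
[2, 9, 2, 1, 99]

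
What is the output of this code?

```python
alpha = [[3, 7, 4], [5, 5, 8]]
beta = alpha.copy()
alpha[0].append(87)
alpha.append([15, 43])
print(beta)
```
[[3, 7, 4, 87], [5, 5, 8]]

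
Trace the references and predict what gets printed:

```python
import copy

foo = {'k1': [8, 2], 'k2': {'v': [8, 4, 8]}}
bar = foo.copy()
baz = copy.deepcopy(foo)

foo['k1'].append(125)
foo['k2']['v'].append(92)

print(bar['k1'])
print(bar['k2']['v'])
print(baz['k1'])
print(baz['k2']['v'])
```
[8, 2, 125]
[8, 4, 8, 92]
[8, 2]
[8, 4, 8]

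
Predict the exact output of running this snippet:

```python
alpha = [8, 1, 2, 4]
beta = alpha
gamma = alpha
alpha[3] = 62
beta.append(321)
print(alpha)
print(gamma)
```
[8, 1, 2, 62, 321]
[8, 1, 2, 62, 321]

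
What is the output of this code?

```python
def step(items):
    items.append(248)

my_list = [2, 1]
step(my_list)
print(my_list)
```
[2, 1, 248]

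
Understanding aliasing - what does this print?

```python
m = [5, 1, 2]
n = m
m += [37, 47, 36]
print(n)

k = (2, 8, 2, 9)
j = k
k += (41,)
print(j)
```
[5, 1, 2, 37, 47, 36]
(2, 8, 2, 9)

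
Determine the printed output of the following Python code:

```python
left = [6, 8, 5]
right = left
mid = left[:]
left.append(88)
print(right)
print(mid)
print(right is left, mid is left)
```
[6, 8, 5, 88]
[6, 8, 5]
True False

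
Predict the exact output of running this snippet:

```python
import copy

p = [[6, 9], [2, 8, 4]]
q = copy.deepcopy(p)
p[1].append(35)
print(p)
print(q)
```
[[6, 9], [2, 8, 4, 35]]
[[6, 9], [2, 8, 4]]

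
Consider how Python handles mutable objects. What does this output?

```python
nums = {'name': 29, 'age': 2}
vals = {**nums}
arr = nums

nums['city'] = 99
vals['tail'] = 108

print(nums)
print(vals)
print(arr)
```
{'name': 29, 'age': 2, 'city': 99}
{'name': 29, 'age': 2, 'tail': 108}
{'name': 29, 'age': 2, 'city': 99}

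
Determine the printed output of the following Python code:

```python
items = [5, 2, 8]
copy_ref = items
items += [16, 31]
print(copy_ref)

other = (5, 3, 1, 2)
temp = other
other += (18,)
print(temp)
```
[5, 2, 8, 16, 31]
(5, 3, 1, 2)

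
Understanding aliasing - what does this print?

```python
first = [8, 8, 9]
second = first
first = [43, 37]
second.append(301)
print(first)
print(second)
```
[43, 37]
[8, 8, 9, 301]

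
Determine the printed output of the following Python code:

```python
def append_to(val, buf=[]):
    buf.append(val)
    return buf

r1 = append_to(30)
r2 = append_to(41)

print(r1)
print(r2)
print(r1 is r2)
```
[30, 41]
[30, 41]
True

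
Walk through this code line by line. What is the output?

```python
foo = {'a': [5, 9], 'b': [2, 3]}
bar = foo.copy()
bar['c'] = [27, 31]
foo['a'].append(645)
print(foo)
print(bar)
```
{'a': [5, 9, 645], 'b': [2, 3]}
{'a': [5, 9, 645], 'b': [2, 3], 'c': [27, 31]}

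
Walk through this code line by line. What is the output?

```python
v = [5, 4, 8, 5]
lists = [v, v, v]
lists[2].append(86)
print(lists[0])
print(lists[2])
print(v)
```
[5, 4, 8, 5, 86]
[5, 4, 8, 5, 86]
[5, 4, 8, 5, 86]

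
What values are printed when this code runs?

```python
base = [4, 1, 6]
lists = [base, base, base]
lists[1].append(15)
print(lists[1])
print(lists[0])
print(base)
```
[4, 1, 6, 15]
[4, 1, 6, 15]
[4, 1, 6, 15]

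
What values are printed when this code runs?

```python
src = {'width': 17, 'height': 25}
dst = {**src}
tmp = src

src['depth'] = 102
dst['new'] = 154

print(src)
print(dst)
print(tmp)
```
{'width': 17, 'height': 25, 'depth': 102}
{'width': 17, 'height': 25, 'new': 154}
{'width': 17, 'height': 25, 'depth': 102}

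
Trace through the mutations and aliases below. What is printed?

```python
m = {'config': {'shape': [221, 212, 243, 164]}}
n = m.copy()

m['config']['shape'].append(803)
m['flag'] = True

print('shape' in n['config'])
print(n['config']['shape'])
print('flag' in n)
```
True
[221, 212, 243, 164, 803]
False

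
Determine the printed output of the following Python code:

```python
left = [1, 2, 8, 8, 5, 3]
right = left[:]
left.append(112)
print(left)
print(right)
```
[1, 2, 8, 8, 5, 3, 112]
[1, 2, 8, 8, 5, 3]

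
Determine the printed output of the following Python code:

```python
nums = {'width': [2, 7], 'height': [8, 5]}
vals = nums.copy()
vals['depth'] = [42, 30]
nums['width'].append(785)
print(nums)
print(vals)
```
{'width': [2, 7, 785], 'height': [8, 5]}
{'width': [2, 7, 785], 'height': [8, 5], 'depth': [42, 30]}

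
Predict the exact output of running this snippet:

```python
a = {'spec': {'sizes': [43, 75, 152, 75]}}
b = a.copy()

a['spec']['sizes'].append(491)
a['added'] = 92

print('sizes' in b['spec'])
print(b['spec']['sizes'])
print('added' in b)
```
True
[43, 75, 152, 75, 491]
False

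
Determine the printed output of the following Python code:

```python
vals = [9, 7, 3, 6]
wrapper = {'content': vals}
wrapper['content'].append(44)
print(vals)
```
[9, 7, 3, 6, 44]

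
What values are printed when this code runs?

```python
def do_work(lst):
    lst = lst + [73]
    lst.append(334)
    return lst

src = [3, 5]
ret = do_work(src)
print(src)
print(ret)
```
[3, 5]
[3, 5, 73, 334]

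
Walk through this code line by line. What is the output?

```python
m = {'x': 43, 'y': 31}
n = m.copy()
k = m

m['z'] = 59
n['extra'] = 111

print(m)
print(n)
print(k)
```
{'x': 43, 'y': 31, 'z': 59}
{'x': 43, 'y': 31, 'extra': 111}
{'x': 43, 'y': 31, 'z': 59}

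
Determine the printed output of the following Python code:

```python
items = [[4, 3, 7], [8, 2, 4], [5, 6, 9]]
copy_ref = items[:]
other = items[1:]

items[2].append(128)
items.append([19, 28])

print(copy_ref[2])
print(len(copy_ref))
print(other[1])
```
[5, 6, 9, 128]
3
[5, 6, 9, 128]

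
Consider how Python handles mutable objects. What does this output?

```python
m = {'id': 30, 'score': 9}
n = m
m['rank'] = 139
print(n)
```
{'id': 30, 'score': 9, 'rank': 139}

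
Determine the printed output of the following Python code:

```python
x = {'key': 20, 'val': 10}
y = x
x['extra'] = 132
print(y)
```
{'key': 20, 'val': 10, 'extra': 132}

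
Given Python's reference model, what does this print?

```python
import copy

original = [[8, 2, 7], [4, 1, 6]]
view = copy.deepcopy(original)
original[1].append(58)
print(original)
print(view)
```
[[8, 2, 7], [4, 1, 6, 58]]
[[8, 2, 7], [4, 1, 6]]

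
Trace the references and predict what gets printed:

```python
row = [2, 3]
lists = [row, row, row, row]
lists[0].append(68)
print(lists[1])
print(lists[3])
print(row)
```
[2, 3, 68]
[2, 3, 68]
[2, 3, 68]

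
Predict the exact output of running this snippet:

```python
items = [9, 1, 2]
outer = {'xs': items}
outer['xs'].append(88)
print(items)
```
[9, 1, 2, 88]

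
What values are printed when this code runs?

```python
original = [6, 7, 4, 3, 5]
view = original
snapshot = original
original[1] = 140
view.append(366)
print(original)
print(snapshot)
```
[6, 140, 4, 3, 5, 366]
[6, 140, 4, 3, 5, 366]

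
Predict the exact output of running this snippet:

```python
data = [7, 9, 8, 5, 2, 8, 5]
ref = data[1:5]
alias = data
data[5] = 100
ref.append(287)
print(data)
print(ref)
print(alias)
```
[7, 9, 8, 5, 2, 100, 5]
[9, 8, 5, 2, 287]
[7, 9, 8, 5, 2, 100, 5]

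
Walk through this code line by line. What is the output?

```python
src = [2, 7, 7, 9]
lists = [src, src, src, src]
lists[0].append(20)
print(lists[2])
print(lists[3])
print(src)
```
[2, 7, 7, 9, 20]
[2, 7, 7, 9, 20]
[2, 7, 7, 9, 20]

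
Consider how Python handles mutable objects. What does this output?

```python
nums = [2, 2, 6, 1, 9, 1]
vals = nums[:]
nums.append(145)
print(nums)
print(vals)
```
[2, 2, 6, 1, 9, 1, 145]
[2, 2, 6, 1, 9, 1]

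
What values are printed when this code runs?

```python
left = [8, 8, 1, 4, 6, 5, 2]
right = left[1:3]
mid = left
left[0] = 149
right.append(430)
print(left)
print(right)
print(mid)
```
[149, 8, 1, 4, 6, 5, 2]
[8, 1, 430]
[149, 8, 1, 4, 6, 5, 2]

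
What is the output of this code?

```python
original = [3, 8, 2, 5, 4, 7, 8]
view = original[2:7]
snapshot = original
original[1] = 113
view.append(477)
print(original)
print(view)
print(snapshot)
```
[3, 113, 2, 5, 4, 7, 8]
[2, 5, 4, 7, 8, 477]
[3, 113, 2, 5, 4, 7, 8]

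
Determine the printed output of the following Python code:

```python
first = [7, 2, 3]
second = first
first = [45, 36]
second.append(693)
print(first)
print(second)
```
[45, 36]
[7, 2, 3, 693]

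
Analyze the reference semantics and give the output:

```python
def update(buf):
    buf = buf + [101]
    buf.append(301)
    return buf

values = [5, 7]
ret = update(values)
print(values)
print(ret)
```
[5, 7]
[5, 7, 101, 301]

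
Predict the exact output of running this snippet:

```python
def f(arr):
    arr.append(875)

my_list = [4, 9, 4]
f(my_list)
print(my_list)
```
[4, 9, 4, 875]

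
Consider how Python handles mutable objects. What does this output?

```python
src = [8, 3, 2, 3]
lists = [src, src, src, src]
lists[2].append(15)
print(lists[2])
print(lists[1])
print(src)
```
[8, 3, 2, 3, 15]
[8, 3, 2, 3, 15]
[8, 3, 2, 3, 15]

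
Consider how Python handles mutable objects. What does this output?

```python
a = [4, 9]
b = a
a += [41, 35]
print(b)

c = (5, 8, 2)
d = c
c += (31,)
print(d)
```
[4, 9, 41, 35]
(5, 8, 2)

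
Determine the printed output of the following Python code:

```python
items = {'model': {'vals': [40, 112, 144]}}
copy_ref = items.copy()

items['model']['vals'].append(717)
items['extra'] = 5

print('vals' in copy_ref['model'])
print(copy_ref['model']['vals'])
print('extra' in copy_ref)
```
True
[40, 112, 144, 717]
False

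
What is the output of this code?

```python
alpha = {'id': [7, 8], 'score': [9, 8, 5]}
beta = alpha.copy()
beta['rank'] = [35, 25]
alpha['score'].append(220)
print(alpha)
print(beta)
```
{'id': [7, 8], 'score': [9, 8, 5, 220]}
{'id': [7, 8], 'score': [9, 8, 5, 220], 'rank': [35, 25]}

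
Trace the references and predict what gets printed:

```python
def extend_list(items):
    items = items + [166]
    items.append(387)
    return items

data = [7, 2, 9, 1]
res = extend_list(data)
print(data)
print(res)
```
[7, 2, 9, 1]
[7, 2, 9, 1, 166, 387]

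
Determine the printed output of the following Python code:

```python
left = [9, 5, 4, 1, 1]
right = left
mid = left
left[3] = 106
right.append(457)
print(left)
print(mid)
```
[9, 5, 4, 106, 1, 457]
[9, 5, 4, 106, 1, 457]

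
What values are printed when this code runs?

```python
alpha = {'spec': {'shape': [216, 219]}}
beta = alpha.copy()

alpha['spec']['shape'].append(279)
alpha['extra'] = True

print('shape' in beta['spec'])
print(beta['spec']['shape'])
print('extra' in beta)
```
True
[216, 219, 279]
False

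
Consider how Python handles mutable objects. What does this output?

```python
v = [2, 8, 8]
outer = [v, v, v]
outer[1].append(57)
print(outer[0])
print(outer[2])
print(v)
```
[2, 8, 8, 57]
[2, 8, 8, 57]
[2, 8, 8, 57]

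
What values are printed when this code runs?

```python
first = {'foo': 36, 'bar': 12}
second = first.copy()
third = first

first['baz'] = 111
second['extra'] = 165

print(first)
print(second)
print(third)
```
{'foo': 36, 'bar': 12, 'baz': 111}
{'foo': 36, 'bar': 12, 'extra': 165}
{'foo': 36, 'bar': 12, 'baz': 111}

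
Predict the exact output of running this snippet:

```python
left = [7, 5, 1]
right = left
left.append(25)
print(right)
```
[7, 5, 1, 25]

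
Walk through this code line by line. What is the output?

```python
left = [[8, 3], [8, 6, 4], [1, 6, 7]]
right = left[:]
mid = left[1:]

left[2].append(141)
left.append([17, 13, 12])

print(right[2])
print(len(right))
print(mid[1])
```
[1, 6, 7, 141]
3
[1, 6, 7, 141]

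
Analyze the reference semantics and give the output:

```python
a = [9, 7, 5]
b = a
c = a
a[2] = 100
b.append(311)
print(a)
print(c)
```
[9, 7, 100, 311]
[9, 7, 100, 311]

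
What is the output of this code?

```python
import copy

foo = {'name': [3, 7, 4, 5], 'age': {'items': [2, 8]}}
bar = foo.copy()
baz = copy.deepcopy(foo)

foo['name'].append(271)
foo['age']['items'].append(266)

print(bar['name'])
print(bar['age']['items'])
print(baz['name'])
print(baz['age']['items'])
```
[3, 7, 4, 5, 271]
[2, 8, 266]
[3, 7, 4, 5]
[2, 8]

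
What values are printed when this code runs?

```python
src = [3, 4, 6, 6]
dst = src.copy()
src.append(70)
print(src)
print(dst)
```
[3, 4, 6, 6, 70]
[3, 4, 6, 6]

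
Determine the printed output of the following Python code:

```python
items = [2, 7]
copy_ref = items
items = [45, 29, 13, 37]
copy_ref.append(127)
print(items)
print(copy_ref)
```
[45, 29, 13, 37]
[2, 7, 127]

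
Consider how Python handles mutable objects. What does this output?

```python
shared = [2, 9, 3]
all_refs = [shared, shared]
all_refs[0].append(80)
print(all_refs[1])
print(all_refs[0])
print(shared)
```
[2, 9, 3, 80]
[2, 9, 3, 80]
[2, 9, 3, 80]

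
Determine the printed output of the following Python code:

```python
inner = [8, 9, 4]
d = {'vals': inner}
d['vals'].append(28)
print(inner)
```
[8, 9, 4, 28]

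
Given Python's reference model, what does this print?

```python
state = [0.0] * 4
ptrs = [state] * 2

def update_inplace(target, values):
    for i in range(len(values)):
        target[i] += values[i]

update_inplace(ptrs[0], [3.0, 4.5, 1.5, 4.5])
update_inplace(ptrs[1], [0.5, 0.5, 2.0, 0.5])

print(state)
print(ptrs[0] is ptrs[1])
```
[3.5, 5.0, 3.5, 5.0]
True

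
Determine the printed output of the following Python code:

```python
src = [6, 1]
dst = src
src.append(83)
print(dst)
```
[6, 1, 83]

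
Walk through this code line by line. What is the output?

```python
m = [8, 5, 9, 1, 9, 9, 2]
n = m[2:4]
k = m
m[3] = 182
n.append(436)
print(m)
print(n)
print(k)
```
[8, 5, 9, 182, 9, 9, 2]
[9, 1, 436]
[8, 5, 9, 182, 9, 9, 2]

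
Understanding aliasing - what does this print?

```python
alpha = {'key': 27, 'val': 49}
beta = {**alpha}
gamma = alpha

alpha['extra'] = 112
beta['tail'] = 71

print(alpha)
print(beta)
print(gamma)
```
{'key': 27, 'val': 49, 'extra': 112}
{'key': 27, 'val': 49, 'tail': 71}
{'key': 27, 'val': 49, 'extra': 112}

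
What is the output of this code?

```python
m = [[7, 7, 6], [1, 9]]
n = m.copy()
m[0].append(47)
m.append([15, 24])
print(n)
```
[[7, 7, 6, 47], [1, 9]]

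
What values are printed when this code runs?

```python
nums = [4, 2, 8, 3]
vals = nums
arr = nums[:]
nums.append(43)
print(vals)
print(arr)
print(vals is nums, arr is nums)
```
[4, 2, 8, 3, 43]
[4, 2, 8, 3]
True False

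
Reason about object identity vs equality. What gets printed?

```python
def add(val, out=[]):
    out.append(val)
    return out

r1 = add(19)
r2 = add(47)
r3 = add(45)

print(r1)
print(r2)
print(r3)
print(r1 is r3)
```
[19, 47, 45]
[19, 47, 45]
[19, 47, 45]
True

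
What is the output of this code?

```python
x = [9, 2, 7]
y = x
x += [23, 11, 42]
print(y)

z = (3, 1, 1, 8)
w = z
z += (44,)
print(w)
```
[9, 2, 7, 23, 11, 42]
(3, 1, 1, 8)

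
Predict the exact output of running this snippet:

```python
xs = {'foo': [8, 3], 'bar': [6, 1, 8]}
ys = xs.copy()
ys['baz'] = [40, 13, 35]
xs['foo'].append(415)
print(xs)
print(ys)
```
{'foo': [8, 3, 415], 'bar': [6, 1, 8]}
{'foo': [8, 3, 415], 'bar': [6, 1, 8], 'baz': [40, 13, 35]}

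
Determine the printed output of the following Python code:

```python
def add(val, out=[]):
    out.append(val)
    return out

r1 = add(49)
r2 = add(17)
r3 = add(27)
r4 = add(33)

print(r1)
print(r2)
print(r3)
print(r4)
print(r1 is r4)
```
[49, 17, 27, 33]
[49, 17, 27, 33]
[49, 17, 27, 33]
[49, 17, 27, 33]
True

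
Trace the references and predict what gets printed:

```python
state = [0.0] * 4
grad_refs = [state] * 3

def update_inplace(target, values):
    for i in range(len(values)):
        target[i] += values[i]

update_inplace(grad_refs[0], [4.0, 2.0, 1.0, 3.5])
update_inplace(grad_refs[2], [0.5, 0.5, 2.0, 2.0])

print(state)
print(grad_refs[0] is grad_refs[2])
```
[4.5, 2.5, 3.0, 5.5]
True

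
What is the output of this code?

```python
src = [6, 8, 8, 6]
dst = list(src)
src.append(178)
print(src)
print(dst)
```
[6, 8, 8, 6, 178]
[6, 8, 8, 6]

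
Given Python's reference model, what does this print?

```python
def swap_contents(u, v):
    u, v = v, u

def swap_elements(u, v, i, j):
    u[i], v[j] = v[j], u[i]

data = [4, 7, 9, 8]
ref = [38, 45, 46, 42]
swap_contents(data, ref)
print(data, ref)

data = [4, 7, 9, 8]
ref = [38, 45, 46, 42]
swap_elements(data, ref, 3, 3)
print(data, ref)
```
[4, 7, 9, 8] [38, 45, 46, 42]
[4, 7, 9, 42] [38, 45, 46, 8]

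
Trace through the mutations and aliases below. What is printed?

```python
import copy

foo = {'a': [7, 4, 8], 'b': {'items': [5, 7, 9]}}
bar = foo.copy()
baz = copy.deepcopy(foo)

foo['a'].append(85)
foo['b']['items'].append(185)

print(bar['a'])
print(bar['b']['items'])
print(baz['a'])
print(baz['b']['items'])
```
[7, 4, 8, 85]
[5, 7, 9, 185]
[7, 4, 8]
[5, 7, 9]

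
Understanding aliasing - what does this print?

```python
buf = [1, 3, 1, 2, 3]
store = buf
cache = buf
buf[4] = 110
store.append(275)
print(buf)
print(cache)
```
[1, 3, 1, 2, 110, 275]
[1, 3, 1, 2, 110, 275]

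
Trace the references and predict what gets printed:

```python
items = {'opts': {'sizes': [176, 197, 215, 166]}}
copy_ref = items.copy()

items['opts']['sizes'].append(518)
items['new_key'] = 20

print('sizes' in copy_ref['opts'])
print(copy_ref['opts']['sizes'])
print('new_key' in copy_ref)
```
True
[176, 197, 215, 166, 518]
False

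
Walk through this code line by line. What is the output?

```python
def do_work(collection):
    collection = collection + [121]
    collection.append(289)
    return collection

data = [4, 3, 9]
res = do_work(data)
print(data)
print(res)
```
[4, 3, 9]
[4, 3, 9, 121, 289]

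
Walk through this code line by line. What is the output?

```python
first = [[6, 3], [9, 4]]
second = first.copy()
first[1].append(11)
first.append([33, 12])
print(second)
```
[[6, 3], [9, 4, 11]]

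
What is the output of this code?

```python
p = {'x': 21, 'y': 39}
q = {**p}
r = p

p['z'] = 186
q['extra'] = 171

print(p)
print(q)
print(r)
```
{'x': 21, 'y': 39, 'z': 186}
{'x': 21, 'y': 39, 'extra': 171}
{'x': 21, 'y': 39, 'z': 186}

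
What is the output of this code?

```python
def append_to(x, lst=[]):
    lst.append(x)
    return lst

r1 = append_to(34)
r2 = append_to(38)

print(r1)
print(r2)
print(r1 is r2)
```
[34, 38]
[34, 38]
True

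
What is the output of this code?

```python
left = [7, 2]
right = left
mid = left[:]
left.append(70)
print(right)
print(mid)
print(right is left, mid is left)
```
[7, 2, 70]
[7, 2]
True False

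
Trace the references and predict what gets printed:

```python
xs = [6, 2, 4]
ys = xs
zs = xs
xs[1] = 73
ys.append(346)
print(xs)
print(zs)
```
[6, 73, 4, 346]
[6, 73, 4, 346]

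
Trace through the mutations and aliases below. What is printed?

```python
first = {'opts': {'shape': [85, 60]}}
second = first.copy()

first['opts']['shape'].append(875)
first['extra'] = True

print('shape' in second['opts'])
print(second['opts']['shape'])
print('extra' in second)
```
True
[85, 60, 875]
False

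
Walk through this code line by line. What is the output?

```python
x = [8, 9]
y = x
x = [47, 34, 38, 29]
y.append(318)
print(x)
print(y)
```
[47, 34, 38, 29]
[8, 9, 318]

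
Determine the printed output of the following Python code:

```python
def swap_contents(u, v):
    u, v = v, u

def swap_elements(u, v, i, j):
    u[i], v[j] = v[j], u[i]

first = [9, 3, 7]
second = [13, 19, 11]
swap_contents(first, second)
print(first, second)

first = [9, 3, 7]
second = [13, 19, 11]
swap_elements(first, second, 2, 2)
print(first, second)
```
[9, 3, 7] [13, 19, 11]
[9, 3, 11] [13, 19, 7]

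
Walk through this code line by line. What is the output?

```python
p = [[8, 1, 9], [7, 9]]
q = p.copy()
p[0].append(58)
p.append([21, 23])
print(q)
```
[[8, 1, 9, 58], [7, 9]]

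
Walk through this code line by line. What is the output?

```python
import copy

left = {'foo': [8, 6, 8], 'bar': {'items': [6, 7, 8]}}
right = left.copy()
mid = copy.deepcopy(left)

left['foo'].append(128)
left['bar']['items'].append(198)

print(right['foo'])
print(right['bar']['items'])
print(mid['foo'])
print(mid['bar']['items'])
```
[8, 6, 8, 128]
[6, 7, 8, 198]
[8, 6, 8]
[6, 7, 8]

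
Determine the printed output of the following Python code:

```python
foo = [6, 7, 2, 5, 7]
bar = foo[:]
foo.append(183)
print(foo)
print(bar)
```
[6, 7, 2, 5, 7, 183]
[6, 7, 2, 5, 7]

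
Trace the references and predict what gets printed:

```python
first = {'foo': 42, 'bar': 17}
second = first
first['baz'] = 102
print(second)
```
{'foo': 42, 'bar': 17, 'baz': 102}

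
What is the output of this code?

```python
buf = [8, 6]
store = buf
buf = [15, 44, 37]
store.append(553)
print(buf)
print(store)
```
[15, 44, 37]
[8, 6, 553]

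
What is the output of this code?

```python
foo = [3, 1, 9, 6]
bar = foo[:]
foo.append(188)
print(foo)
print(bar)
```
[3, 1, 9, 6, 188]
[3, 1, 9, 6]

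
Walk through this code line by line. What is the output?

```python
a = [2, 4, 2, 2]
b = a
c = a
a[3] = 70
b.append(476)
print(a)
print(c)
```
[2, 4, 2, 70, 476]
[2, 4, 2, 70, 476]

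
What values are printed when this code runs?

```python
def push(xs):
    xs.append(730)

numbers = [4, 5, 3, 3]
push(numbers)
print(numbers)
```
[4, 5, 3, 3, 730]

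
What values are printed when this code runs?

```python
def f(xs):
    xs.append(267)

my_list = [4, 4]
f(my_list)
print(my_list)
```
[4, 4, 267]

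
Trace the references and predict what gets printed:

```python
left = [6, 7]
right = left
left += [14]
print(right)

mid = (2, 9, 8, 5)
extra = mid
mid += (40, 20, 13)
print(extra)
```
[6, 7, 14]
(2, 9, 8, 5)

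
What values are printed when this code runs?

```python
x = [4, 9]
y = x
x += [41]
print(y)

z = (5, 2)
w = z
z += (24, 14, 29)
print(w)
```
[4, 9, 41]
(5, 2)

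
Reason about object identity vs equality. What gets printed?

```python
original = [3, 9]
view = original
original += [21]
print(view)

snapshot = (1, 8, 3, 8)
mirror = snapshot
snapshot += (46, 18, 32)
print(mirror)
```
[3, 9, 21]
(1, 8, 3, 8)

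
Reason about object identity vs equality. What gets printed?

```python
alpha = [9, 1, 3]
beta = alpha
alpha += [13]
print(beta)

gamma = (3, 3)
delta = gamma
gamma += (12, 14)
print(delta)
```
[9, 1, 3, 13]
(3, 3)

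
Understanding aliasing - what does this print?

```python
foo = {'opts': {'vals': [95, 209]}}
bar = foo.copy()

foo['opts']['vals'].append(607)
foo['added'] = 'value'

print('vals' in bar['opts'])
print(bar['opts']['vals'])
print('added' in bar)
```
True
[95, 209, 607]
False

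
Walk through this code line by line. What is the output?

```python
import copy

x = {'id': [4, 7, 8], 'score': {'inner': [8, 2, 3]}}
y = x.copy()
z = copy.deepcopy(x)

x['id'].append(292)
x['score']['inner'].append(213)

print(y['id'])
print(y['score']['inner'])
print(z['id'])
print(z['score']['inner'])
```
[4, 7, 8, 292]
[8, 2, 3, 213]
[4, 7, 8]
[8, 2, 3]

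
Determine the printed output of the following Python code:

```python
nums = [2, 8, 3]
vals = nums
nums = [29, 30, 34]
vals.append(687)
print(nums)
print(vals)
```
[29, 30, 34]
[2, 8, 3, 687]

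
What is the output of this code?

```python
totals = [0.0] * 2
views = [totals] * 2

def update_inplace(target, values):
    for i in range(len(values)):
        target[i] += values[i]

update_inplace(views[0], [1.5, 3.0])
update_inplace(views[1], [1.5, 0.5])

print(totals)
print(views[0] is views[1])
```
[3.0, 3.5]
True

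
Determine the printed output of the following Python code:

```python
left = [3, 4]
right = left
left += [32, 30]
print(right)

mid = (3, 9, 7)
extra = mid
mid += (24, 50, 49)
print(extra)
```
[3, 4, 32, 30]
(3, 9, 7)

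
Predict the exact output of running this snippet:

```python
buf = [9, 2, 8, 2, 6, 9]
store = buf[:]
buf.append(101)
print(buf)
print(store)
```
[9, 2, 8, 2, 6, 9, 101]
[9, 2, 8, 2, 6, 9]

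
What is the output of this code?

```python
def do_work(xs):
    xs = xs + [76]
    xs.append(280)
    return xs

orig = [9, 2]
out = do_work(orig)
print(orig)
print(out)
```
[9, 2]
[9, 2, 76, 280]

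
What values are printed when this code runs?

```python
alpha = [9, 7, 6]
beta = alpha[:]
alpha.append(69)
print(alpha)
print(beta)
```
[9, 7, 6, 69]
[9, 7, 6]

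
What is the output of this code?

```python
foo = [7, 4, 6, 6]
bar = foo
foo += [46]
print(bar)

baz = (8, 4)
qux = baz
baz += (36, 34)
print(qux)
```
[7, 4, 6, 6, 46]
(8, 4)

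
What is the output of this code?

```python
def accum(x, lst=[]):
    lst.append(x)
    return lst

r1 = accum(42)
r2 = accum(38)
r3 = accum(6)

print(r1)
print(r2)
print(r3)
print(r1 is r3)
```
[42, 38, 6]
[42, 38, 6]
[42, 38, 6]
True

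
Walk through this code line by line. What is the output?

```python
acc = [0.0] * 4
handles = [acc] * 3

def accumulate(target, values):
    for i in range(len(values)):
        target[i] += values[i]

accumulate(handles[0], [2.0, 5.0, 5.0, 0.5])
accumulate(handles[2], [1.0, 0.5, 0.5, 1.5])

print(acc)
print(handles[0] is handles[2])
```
[3.0, 5.5, 5.5, 2.0]
True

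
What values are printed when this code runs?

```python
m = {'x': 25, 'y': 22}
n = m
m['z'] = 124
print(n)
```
{'x': 25, 'y': 22, 'z': 124}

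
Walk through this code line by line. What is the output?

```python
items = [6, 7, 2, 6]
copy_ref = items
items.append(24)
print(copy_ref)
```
[6, 7, 2, 6, 24]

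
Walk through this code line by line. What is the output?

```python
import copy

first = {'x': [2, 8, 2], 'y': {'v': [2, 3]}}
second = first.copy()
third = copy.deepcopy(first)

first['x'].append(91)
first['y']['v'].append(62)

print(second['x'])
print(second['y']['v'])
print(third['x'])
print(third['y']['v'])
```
[2, 8, 2, 91]
[2, 3, 62]
[2, 8, 2]
[2, 3]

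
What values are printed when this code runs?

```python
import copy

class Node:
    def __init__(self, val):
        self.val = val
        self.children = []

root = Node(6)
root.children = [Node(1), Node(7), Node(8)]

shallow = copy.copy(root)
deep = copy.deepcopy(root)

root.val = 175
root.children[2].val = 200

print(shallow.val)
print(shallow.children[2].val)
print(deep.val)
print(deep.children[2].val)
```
6
200
6
8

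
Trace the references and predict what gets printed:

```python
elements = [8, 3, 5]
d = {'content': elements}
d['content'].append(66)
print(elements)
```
[8, 3, 5, 66]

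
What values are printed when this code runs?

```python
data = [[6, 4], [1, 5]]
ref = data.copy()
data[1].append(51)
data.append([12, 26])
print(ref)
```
[[6, 4], [1, 5, 51]]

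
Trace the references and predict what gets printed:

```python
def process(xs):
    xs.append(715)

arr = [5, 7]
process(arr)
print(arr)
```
[5, 7, 715]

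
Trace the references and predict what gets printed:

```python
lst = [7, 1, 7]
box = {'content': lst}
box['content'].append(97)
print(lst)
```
[7, 1, 7, 97]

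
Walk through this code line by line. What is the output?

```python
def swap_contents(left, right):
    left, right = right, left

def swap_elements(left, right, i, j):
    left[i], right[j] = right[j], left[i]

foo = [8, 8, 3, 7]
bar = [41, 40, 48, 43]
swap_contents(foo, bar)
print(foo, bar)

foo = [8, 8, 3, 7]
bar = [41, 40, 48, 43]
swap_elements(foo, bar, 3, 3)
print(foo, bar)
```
[8, 8, 3, 7] [41, 40, 48, 43]
[8, 8, 3, 43] [41, 40, 48, 7]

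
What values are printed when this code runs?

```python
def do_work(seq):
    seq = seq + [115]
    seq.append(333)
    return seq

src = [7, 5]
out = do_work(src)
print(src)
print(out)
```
[7, 5]
[7, 5, 115, 333]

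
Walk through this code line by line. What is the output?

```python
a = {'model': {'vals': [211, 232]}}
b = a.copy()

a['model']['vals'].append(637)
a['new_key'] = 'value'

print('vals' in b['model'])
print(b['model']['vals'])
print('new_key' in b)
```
True
[211, 232, 637]
False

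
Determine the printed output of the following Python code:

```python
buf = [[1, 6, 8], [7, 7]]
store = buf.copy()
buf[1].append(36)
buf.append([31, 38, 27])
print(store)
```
[[1, 6, 8], [7, 7, 36]]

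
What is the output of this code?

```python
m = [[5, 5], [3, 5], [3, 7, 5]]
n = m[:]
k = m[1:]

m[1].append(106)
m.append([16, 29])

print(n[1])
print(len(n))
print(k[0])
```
[3, 5, 106]
3
[3, 5, 106]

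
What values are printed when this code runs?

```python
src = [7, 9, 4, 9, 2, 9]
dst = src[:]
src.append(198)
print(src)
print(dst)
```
[7, 9, 4, 9, 2, 9, 198]
[7, 9, 4, 9, 2, 9]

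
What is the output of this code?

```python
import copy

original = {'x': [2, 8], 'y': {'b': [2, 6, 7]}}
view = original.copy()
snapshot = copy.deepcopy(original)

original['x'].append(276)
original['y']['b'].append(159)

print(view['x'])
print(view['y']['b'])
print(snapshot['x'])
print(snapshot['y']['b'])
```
[2, 8, 276]
[2, 6, 7, 159]
[2, 8]
[2, 6, 7]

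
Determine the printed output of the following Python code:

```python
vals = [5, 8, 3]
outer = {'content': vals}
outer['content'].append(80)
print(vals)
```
[5, 8, 3, 80]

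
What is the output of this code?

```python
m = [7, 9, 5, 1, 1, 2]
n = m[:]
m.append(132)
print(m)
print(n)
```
[7, 9, 5, 1, 1, 2, 132]
[7, 9, 5, 1, 1, 2]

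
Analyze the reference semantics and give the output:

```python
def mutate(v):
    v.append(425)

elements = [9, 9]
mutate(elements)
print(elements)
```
[9, 9, 425]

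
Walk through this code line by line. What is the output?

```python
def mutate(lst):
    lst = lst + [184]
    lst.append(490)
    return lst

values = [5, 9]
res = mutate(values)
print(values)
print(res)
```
[5, 9]
[5, 9, 184, 490]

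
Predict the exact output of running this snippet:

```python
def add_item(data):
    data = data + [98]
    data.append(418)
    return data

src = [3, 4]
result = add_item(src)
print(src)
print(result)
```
[3, 4]
[3, 4, 98, 418]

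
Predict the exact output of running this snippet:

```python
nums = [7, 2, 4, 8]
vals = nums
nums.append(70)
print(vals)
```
[7, 2, 4, 8, 70]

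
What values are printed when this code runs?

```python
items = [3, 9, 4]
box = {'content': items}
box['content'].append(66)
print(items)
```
[3, 9, 4, 66]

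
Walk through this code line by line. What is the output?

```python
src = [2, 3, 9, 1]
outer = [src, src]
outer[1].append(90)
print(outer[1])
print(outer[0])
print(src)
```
[2, 3, 9, 1, 90]
[2, 3, 9, 1, 90]
[2, 3, 9, 1, 90]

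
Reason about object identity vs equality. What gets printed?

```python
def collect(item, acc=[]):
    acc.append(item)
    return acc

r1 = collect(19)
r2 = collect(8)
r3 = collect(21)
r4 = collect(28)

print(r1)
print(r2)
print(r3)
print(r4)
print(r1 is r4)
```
[19, 8, 21, 28]
[19, 8, 21, 28]
[19, 8, 21, 28]
[19, 8, 21, 28]
True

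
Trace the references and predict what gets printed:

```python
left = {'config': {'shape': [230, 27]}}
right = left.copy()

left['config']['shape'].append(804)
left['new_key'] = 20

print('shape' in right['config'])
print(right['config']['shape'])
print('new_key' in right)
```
True
[230, 27, 804]
False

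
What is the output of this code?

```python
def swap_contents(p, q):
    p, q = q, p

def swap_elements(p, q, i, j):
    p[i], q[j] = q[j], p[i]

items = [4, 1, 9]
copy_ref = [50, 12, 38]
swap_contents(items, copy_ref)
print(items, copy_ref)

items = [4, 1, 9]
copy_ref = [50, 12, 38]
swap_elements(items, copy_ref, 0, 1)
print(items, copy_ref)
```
[4, 1, 9] [50, 12, 38]
[12, 1, 9] [50, 4, 38]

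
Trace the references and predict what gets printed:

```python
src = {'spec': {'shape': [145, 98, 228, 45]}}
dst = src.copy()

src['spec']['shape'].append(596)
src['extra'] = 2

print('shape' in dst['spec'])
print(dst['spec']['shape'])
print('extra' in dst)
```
True
[145, 98, 228, 45, 596]
False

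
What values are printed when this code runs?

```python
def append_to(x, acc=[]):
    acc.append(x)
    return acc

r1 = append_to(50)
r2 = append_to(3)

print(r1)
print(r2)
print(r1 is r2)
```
[50, 3]
[50, 3]
True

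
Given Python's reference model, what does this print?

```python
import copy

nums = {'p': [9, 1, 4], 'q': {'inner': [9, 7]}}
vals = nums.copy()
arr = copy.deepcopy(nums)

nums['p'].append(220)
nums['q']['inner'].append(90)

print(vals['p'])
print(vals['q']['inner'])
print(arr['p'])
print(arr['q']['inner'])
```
[9, 1, 4, 220]
[9, 7, 90]
[9, 1, 4]
[9, 7]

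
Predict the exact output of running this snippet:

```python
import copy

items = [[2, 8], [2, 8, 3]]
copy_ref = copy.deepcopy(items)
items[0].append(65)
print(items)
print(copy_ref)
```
[[2, 8, 65], [2, 8, 3]]
[[2, 8], [2, 8, 3]]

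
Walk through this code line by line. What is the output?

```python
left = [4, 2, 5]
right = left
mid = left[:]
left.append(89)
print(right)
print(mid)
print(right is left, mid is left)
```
[4, 2, 5, 89]
[4, 2, 5]
True False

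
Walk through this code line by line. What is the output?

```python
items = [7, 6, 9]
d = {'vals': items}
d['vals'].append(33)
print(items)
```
[7, 6, 9, 33]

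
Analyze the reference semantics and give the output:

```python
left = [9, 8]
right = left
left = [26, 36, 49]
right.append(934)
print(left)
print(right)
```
[26, 36, 49]
[9, 8, 934]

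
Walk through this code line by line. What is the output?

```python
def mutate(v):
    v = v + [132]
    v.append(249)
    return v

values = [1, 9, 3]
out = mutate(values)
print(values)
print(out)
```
[1, 9, 3]
[1, 9, 3, 132, 249]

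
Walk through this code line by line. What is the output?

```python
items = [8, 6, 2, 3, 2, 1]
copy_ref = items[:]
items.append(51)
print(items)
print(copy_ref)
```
[8, 6, 2, 3, 2, 1, 51]
[8, 6, 2, 3, 2, 1]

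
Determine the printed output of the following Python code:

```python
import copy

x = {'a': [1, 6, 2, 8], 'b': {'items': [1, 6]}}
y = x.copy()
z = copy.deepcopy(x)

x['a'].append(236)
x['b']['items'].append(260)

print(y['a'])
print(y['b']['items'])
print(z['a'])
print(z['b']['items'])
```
[1, 6, 2, 8, 236]
[1, 6, 260]
[1, 6, 2, 8]
[1, 6]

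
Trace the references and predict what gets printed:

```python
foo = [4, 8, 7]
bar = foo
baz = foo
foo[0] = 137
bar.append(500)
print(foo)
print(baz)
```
[137, 8, 7, 500]
[137, 8, 7, 500]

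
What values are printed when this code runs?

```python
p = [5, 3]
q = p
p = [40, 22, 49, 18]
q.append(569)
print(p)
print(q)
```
[40, 22, 49, 18]
[5, 3, 569]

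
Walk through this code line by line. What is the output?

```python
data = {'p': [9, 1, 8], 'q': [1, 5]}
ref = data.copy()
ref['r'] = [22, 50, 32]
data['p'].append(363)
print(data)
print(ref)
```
{'p': [9, 1, 8, 363], 'q': [1, 5]}
{'p': [9, 1, 8, 363], 'q': [1, 5], 'r': [22, 50, 32]}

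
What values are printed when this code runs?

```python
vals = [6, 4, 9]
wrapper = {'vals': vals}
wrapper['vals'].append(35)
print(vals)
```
[6, 4, 9, 35]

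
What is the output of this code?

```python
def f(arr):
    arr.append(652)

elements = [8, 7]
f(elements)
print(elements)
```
[8, 7, 652]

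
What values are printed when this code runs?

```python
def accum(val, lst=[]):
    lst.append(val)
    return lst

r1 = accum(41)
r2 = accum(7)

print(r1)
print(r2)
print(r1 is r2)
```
[41, 7]
[41, 7]
True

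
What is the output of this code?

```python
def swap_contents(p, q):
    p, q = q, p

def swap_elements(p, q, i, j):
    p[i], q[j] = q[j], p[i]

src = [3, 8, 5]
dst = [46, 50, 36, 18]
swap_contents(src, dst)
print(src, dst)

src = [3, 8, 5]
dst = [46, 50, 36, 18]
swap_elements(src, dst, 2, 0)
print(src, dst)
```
[3, 8, 5] [46, 50, 36, 18]
[3, 8, 46] [5, 50, 36, 18]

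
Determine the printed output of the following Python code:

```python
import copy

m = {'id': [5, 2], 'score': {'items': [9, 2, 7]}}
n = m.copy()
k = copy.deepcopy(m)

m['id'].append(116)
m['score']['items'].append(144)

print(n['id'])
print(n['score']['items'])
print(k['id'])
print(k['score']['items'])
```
[5, 2, 116]
[9, 2, 7, 144]
[5, 2]
[9, 2, 7]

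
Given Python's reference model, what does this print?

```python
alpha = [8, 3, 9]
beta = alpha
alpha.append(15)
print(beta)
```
[8, 3, 9, 15]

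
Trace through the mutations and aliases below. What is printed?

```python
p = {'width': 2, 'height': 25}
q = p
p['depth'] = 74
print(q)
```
{'width': 2, 'height': 25, 'depth': 74}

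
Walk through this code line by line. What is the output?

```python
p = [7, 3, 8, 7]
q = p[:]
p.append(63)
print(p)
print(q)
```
[7, 3, 8, 7, 63]
[7, 3, 8, 7]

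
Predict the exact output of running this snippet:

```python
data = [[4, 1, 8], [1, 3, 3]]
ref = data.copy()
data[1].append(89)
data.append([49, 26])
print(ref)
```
[[4, 1, 8], [1, 3, 3, 89]]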